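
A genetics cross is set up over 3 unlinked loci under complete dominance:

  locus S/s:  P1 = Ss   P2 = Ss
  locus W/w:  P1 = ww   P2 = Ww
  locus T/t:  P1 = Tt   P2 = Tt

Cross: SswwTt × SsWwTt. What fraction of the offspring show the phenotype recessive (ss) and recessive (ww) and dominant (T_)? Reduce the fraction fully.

SswwTt gametes: SwT×2, Swt×2, swT×2, swt×2
SsWwTt gametes: SWT×1, SWt×1, SwT×1, Swt×1, sWT×1, sWt×1, swT×1, swt×1
SswwTt×SsWwTt grid (8·8=64): SSWwTT=2 SSWwTt=4 SSWwtt=2 SSwwTT=2 SSwwTt=4 SSwwtt=2 SsWwTT=4 SsWwTt=8 SsWwtt=4 SswwTT=4 SswwTt=8 Sswwtt=4 ssWwTT=2 ssWwTt=4 ssWwtt=2 sswwTT=2 sswwTt=4 sswwtt=2
ss ww T_ hits 6/64; gcd=2; 6÷2/64÷2 = 3/32

P(ss ww T_) = 3/32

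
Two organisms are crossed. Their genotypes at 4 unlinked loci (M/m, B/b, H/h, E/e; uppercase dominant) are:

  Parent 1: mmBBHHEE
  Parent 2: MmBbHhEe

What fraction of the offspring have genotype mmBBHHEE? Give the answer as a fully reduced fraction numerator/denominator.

P(mmBBHHEE) = 1/16

mmBBHHEE gametes: mBHE×16
MmBbHhEe gametes: MBHE×1, MBHe×1, MBhE×1, MBhe×1, MbHE×1, MbHe×1, MbhE×1, Mbhe×1, mBHE×1, mBHe×1, mBhE×1, mBhe×1, mbHE×1, mbHe×1, mbhE×1, mbhe×1
mmBBHHEE×MmBbHhEe grid (16·16=256): MmBBHHEE=16 MmBBHHEe=16 MmBBHhEE=16 MmBBHhEe=16 MmBbHHEE=16 MmBbHHEe=16 MmBbHhEE=16 MmBbHhEe=16 mmBBHHEE=16 mmBBHHEe=16 mmBBHhEE=16 mmBBHhEe=16 mmBbHHEE=16 mmBbHHEe=16 mmBbHhEE=16 mmBbHhEe=16
mmBBHHEE hits 16/256; gcd=16; 16÷16/256÷16 = 1/16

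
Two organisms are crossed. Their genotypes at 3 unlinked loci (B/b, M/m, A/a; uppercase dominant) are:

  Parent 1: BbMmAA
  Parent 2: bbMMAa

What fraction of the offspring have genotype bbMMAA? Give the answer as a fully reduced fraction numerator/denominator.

BbMmAA gametes: BMA×2, BmA×2, bMA×2, bmA×2
bbMMAa gametes: bMA×4, bMa×4
BbMmAA×bbMMAa grid (8·8=64): BbMMAA=8 BbMMAa=8 BbMmAA=8 BbMmAa=8 bbMMAA=8 bbMMAa=8 bbMmAA=8 bbMmAa=8
bbMMAA hits 8/64; gcd=8; 8÷8/64÷8 = 1/8

P(bbMMAA) = 1/8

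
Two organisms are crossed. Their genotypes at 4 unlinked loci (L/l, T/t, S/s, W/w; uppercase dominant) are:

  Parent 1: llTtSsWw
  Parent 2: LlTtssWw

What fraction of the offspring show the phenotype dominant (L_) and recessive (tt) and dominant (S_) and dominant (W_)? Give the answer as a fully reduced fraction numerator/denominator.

P(L_ tt S_ W_) = 3/64

llTtSsWw gametes: lTSW×2, lTSw×2, lTsW×2, lTsw×2, ltSW×2, ltSw×2, ltsW×2, ltsw×2
LlTtssWw gametes: LTsW×2, LTsw×2, LtsW×2, Ltsw×2, lTsW×2, lTsw×2, ltsW×2, ltsw×2
llTtSsWw×LlTtssWw grid (16·16=256): LlTTSsWW=4 LlTTSsWw=8 LlTTSsww=4 LlTTssWW=4 LlTTssWw=8 LlTTssww=4 LlTtSsWW=8 LlTtSsWw=16 LlTtSsww=8 LlTtssWW=8 LlTtssWw=16 LlTtssww=8 LlttSsWW=4 LlttSsWw=8 LlttSsww=4 LlttssWW=4 LlttssWw=8 Llttssww=4 llTTSsWW=4 llTTSsWw=8 llTTSsww=4 llTTssWW=4 llTTssWw=8 llTTssww=4 llTtSsWW=8 llTtSsWw=16 llTtSsww=8 llTtssWW=8 llTtssWw=16 llTtssww=8 llttSsWW=4 llttSsWw=8 llttSsww=4 llttssWW=4 llttssWw=8 llttssww=4
L_ tt S_ W_ hits 12/256; gcd=4; 12÷4/256÷4 = 3/64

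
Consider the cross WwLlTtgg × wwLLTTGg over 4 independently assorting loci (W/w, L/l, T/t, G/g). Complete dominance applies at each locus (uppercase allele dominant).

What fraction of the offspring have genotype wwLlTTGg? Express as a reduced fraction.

P(wwLlTTGg) = 1/16

WwLlTtgg gametes: WLTg×2, WLtg×2, WlTg×2, Wltg×2, wLTg×2, wLtg×2, wlTg×2, wltg×2
wwLLTTGg gametes: wLTG×8, wLTg×8
WwLlTtgg×wwLLTTGg grid (16·16=256): WwLLTTGg=16 WwLLTTgg=16 WwLLTtGg=16 WwLLTtgg=16 WwLlTTGg=16 WwLlTTgg=16 WwLlTtGg=16 WwLlTtgg=16 wwLLTTGg=16 wwLLTTgg=16 wwLLTtGg=16 wwLLTtgg=16 wwLlTTGg=16 wwLlTTgg=16 wwLlTtGg=16 wwLlTtgg=16
wwLlTTGg hits 16/256; gcd=16; 16÷16/256÷16 = 1/16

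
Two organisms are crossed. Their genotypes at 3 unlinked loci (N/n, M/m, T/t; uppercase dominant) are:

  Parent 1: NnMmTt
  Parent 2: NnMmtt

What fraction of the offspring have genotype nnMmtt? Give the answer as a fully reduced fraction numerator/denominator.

NnMmTt gametes: NMT×1, NMt×1, NmT×1, Nmt×1, nMT×1, nMt×1, nmT×1, nmt×1
NnMmtt gametes: NMt×2, Nmt×2, nMt×2, nmt×2
NnMmTt×NnMmtt grid (8·8=64): NNMMTt=2 NNMMtt=2 NNMmTt=4 NNMmtt=4 NNmmTt=2 NNmmtt=2 NnMMTt=4 NnMMtt=4 NnMmTt=8 NnMmtt=8 NnmmTt=4 Nnmmtt=4 nnMMTt=2 nnMMtt=2 nnMmTt=4 nnMmtt=4 nnmmTt=2 nnmmtt=2
nnMmtt hits 4/64; gcd=4; 4÷4/64÷4 = 1/16

P(nnMmtt) = 1/16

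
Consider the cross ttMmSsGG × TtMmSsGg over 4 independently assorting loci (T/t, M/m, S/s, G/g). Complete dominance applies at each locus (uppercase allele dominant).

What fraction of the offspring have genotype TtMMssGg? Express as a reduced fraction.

P(TtMMssGg) = 1/64

ttMmSsGG gametes: tMSG×4, tMsG×4, tmSG×4, tmsG×4
TtMmSsGg gametes: TMSG×1, TMSg×1, TMsG×1, TMsg×1, TmSG×1, TmSg×1, TmsG×1, Tmsg×1, tMSG×1, tMSg×1, tMsG×1, tMsg×1, tmSG×1, tmSg×1, tmsG×1, tmsg×1
ttMmSsGG×TtMmSsGg grid (16·16=256): TtMMSSGG=4 TtMMSSGg=4 TtMMSsGG=8 TtMMSsGg=8 TtMMssGG=4 TtMMssGg=4 TtMmSSGG=8 TtMmSSGg=8 TtMmSsGG=16 TtMmSsGg=16 TtMmssGG=8 TtMmssGg=8 TtmmSSGG=4 TtmmSSGg=4 TtmmSsGG=8 TtmmSsGg=8 TtmmssGG=4 TtmmssGg=4 ttMMSSGG=4 ttMMSSGg=4 ttMMSsGG=8 ttMMSsGg=8 ttMMssGG=4 ttMMssGg=4 ttMmSSGG=8 ttMmSSGg=8 ttMmSsGG=16 ttMmSsGg=16 ttMmssGG=8 ttMmssGg=8 ttmmSSGG=4 ttmmSSGg=4 ttmmSsGG=8 ttmmSsGg=8 ttmmssGG=4 ttmmssGg=4
TtMMssGg hits 4/256; gcd=4; 4÷4/256÷4 = 1/64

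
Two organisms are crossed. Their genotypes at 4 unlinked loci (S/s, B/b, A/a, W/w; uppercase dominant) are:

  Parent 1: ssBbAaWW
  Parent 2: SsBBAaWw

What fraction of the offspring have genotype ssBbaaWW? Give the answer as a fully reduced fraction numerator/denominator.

ssBbAaWW gametes: sBAW×4, sBaW×4, sbAW×4, sbaW×4
SsBBAaWw gametes: SBAW×2, SBAw×2, SBaW×2, SBaw×2, sBAW×2, sBAw×2, sBaW×2, sBaw×2
ssBbAaWW×SsBBAaWw grid (16·16=256): SsBBAAWW=8 SsBBAAWw=8 SsBBAaWW=16 SsBBAaWw=16 SsBBaaWW=8 SsBBaaWw=8 SsBbAAWW=8 SsBbAAWw=8 SsBbAaWW=16 SsBbAaWw=16 SsBbaaWW=8 SsBbaaWw=8 ssBBAAWW=8 ssBBAAWw=8 ssBBAaWW=16 ssBBAaWw=16 ssBBaaWW=8 ssBBaaWw=8 ssBbAAWW=8 ssBbAAWw=8 ssBbAaWW=16 ssBbAaWw=16 ssBbaaWW=8 ssBbaaWw=8
ssBbaaWW hits 8/256; gcd=8; 8÷8/256÷8 = 1/32

P(ssBbaaWW) = 1/32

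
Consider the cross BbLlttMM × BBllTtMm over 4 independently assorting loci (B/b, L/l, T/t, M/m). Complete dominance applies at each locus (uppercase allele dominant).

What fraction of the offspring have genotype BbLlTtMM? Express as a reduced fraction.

BbLlttMM gametes: BLtM×4, BltM×4, bLtM×4, bltM×4
BBllTtMm gametes: BlTM×4, BlTm×4, BltM×4, Bltm×4
BbLlttMM×BBllTtMm grid (16·16=256): BBLlTtMM=16 BBLlTtMm=16 BBLlttMM=16 BBLlttMm=16 BBllTtMM=16 BBllTtMm=16 BBllttMM=16 BBllttMm=16 BbLlTtMM=16 BbLlTtMm=16 BbLlttMM=16 BbLlttMm=16 BbllTtMM=16 BbllTtMm=16 BbllttMM=16 BbllttMm=16
BbLlTtMM hits 16/256; gcd=16; 16÷16/256÷16 = 1/16

P(BbLlTtMM) = 1/16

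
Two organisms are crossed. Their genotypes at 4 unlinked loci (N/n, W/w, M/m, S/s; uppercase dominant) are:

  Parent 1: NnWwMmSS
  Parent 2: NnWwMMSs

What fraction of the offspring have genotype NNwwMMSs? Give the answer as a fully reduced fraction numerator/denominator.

P(NNwwMMSs) = 1/64

NnWwMmSS gametes: NWMS×2, NWmS×2, NwMS×2, NwmS×2, nWMS×2, nWmS×2, nwMS×2, nwmS×2
NnWwMMSs gametes: NWMS×2, NWMs×2, NwMS×2, NwMs×2, nWMS×2, nWMs×2, nwMS×2, nwMs×2
NnWwMmSS×NnWwMMSs grid (16·16=256): NNWWMMSS=4 NNWWMMSs=4 NNWWMmSS=4 NNWWMmSs=4 NNWwMMSS=8 NNWwMMSs=8 NNWwMmSS=8 NNWwMmSs=8 NNwwMMSS=4 NNwwMMSs=4 NNwwMmSS=4 NNwwMmSs=4 NnWWMMSS=8 NnWWMMSs=8 NnWWMmSS=8 NnWWMmSs=8 NnWwMMSS=16 NnWwMMSs=16 NnWwMmSS=16 NnWwMmSs=16 NnwwMMSS=8 NnwwMMSs=8 NnwwMmSS=8 NnwwMmSs=8 nnWWMMSS=4 nnWWMMSs=4 nnWWMmSS=4 nnWWMmSs=4 nnWwMMSS=8 nnWwMMSs=8 nnWwMmSS=8 nnWwMmSs=8 nnwwMMSS=4 nnwwMMSs=4 nnwwMmSS=4 nnwwMmSs=4
NNwwMMSs hits 4/256; gcd=4; 4÷4/256÷4 = 1/64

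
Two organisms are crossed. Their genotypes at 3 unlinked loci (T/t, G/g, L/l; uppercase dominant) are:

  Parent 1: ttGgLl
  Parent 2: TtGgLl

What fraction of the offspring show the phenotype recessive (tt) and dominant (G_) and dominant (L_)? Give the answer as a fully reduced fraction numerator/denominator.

P(tt G_ L_) = 9/32

ttGgLl gametes: tGL×2, tGl×2, tgL×2, tgl×2
TtGgLl gametes: TGL×1, TGl×1, TgL×1, Tgl×1, tGL×1, tGl×1, tgL×1, tgl×1
ttGgLl×TtGgLl grid (8·8=64): TtGGLL=2 TtGGLl=4 TtGGll=2 TtGgLL=4 TtGgLl=8 TtGgll=4 TtggLL=2 TtggLl=4 Ttggll=2 ttGGLL=2 ttGGLl=4 ttGGll=2 ttGgLL=4 ttGgLl=8 ttGgll=4 ttggLL=2 ttggLl=4 ttggll=2
tt G_ L_ hits 18/64; gcd=2; 18÷2/64÷2 = 9/32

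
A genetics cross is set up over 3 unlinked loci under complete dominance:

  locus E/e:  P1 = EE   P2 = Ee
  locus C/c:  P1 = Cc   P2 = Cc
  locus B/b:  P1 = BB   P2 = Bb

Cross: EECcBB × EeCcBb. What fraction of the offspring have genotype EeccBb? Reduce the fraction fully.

EECcBB gametes: ECB×4, EcB×4
EeCcBb gametes: ECB×1, ECb×1, EcB×1, Ecb×1, eCB×1, eCb×1, ecB×1, ecb×1
EECcBB×EeCcBb grid (8·8=64): EECCBB=4 EECCBb=4 EECcBB=8 EECcBb=8 EEccBB=4 EEccBb=4 EeCCBB=4 EeCCBb=4 EeCcBB=8 EeCcBb=8 EeccBB=4 EeccBb=4
EeccBb hits 4/64; gcd=4; 4÷4/64÷4 = 1/16

P(EeccBb) = 1/16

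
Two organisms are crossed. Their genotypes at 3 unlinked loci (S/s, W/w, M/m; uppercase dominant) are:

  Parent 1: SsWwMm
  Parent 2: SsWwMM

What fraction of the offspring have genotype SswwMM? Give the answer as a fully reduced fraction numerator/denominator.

SsWwMm gametes: SWM×1, SWm×1, SwM×1, Swm×1, sWM×1, sWm×1, swM×1, swm×1
SsWwMM gametes: SWM×2, SwM×2, sWM×2, swM×2
SsWwMm×SsWwMM grid (8·8=64): SSWWMM=2 SSWWMm=2 SSWwMM=4 SSWwMm=4 SSwwMM=2 SSwwMm=2 SsWWMM=4 SsWWMm=4 SsWwMM=8 SsWwMm=8 SswwMM=4 SswwMm=4 ssWWMM=2 ssWWMm=2 ssWwMM=4 ssWwMm=4 sswwMM=2 sswwMm=2
SswwMM hits 4/64; gcd=4; 4÷4/64÷4 = 1/16

P(SswwMM) = 1/16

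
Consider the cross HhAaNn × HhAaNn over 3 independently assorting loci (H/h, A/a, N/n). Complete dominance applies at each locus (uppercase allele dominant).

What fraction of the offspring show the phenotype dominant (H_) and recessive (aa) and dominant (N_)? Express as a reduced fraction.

HhAaNn gametes: HAN×1, HAn×1, HaN×1, Han×1, hAN×1, hAn×1, haN×1, han×1
HhAaNn gametes: HAN×1, HAn×1, HaN×1, Han×1, hAN×1, hAn×1, haN×1, han×1
HhAaNn×HhAaNn grid (8·8=64): HHAANN=1 HHAANn=2 HHAAnn=1 HHAaNN=2 HHAaNn=4 HHAann=2 HHaaNN=1 HHaaNn=2 HHaann=1 HhAANN=2 HhAANn=4 HhAAnn=2 HhAaNN=4 HhAaNn=8 HhAann=4 HhaaNN=2 HhaaNn=4 Hhaann=2 hhAANN=1 hhAANn=2 hhAAnn=1 hhAaNN=2 hhAaNn=4 hhAann=2 hhaaNN=1 hhaaNn=2 hhaann=1
H_ aa N_ hits 9/64; gcd=1; 9÷1/64÷1 = 9/64

P(H_ aa N_) = 9/64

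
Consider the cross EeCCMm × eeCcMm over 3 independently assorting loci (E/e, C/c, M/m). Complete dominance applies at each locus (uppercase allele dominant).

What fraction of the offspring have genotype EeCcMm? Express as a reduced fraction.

P(EeCcMm) = 1/8

EeCCMm gametes: ECM×2, ECm×2, eCM×2, eCm×2
eeCcMm gametes: eCM×2, eCm×2, ecM×2, ecm×2
EeCCMm×eeCcMm grid (8·8=64): EeCCMM=4 EeCCMm=8 EeCCmm=4 EeCcMM=4 EeCcMm=8 EeCcmm=4 eeCCMM=4 eeCCMm=8 eeCCmm=4 eeCcMM=4 eeCcMm=8 eeCcmm=4
EeCcMm hits 8/64; gcd=8; 8÷8/64÷8 = 1/8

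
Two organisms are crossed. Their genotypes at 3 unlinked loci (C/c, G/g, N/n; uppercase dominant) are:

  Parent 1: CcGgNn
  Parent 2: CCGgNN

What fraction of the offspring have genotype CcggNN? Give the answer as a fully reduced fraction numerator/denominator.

CcGgNn gametes: CGN×1, CGn×1, CgN×1, Cgn×1, cGN×1, cGn×1, cgN×1, cgn×1
CCGgNN gametes: CGN×4, CgN×4
CcGgNn×CCGgNN grid (8·8=64): CCGGNN=4 CCGGNn=4 CCGgNN=8 CCGgNn=8 CCggNN=4 CCggNn=4 CcGGNN=4 CcGGNn=4 CcGgNN=8 CcGgNn=8 CcggNN=4 CcggNn=4
CcggNN hits 4/64; gcd=4; 4÷4/64÷4 = 1/16

P(CcggNN) = 1/16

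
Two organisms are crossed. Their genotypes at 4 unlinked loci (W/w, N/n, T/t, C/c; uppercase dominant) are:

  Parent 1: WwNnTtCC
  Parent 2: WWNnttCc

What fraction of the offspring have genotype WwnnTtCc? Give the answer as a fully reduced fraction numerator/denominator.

P(WwnnTtCc) = 1/32

WwNnTtCC gametes: WNTC×2, WNtC×2, WnTC×2, WntC×2, wNTC×2, wNtC×2, wnTC×2, wntC×2
WWNnttCc gametes: WNtC×4, WNtc×4, WntC×4, Wntc×4
WwNnTtCC×WWNnttCc grid (16·16=256): WWNNTtCC=8 WWNNTtCc=8 WWNNttCC=8 WWNNttCc=8 WWNnTtCC=16 WWNnTtCc=16 WWNnttCC=16 WWNnttCc=16 WWnnTtCC=8 WWnnTtCc=8 WWnnttCC=8 WWnnttCc=8 WwNNTtCC=8 WwNNTtCc=8 WwNNttCC=8 WwNNttCc=8 WwNnTtCC=16 WwNnTtCc=16 WwNnttCC=16 WwNnttCc=16 WwnnTtCC=8 WwnnTtCc=8 WwnnttCC=8 WwnnttCc=8
WwnnTtCc hits 8/256; gcd=8; 8÷8/256÷8 = 1/32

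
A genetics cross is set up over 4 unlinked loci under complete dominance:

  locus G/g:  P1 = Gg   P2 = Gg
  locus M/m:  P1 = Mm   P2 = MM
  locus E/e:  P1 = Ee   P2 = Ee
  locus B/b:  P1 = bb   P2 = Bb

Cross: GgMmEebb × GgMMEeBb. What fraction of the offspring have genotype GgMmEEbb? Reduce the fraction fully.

GgMmEebb gametes: GMEb×2, GMeb×2, GmEb×2, Gmeb×2, gMEb×2, gMeb×2, gmEb×2, gmeb×2
GgMMEeBb gametes: GMEB×2, GMEb×2, GMeB×2, GMeb×2, gMEB×2, gMEb×2, gMeB×2, gMeb×2
GgMmEebb×GgMMEeBb grid (16·16=256): GGMMEEBb=4 GGMMEEbb=4 GGMMEeBb=8 GGMMEebb=8 GGMMeeBb=4 GGMMeebb=4 GGMmEEBb=4 GGMmEEbb=4 GGMmEeBb=8 GGMmEebb=8 GGMmeeBb=4 GGMmeebb=4 GgMMEEBb=8 GgMMEEbb=8 GgMMEeBb=16 GgMMEebb=16 GgMMeeBb=8 GgMMeebb=8 GgMmEEBb=8 GgMmEEbb=8 GgMmEeBb=16 GgMmEebb=16 GgMmeeBb=8 GgMmeebb=8 ggMMEEBb=4 ggMMEEbb=4 ggMMEeBb=8 ggMMEebb=8 ggMMeeBb=4 ggMMeebb=4 ggMmEEBb=4 ggMmEEbb=4 ggMmEeBb=8 ggMmEebb=8 ggMmeeBb=4 ggMmeebb=4
GgMmEEbb hits 8/256; gcd=8; 8÷8/256÷8 = 1/32

P(GgMmEEbb) = 1/32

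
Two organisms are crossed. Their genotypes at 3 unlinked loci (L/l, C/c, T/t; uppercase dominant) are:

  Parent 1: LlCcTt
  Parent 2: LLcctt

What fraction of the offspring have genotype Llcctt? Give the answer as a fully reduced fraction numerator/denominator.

LlCcTt gametes: LCT×1, LCt×1, LcT×1, Lct×1, lCT×1, lCt×1, lcT×1, lct×1
LLcctt gametes: Lct×8
LlCcTt×LLcctt grid (8·8=64): LLCcTt=8 LLCctt=8 LLccTt=8 LLcctt=8 LlCcTt=8 LlCctt=8 LlccTt=8 Llcctt=8
Llcctt hits 8/64; gcd=8; 8÷8/64÷8 = 1/8

P(Llcctt) = 1/8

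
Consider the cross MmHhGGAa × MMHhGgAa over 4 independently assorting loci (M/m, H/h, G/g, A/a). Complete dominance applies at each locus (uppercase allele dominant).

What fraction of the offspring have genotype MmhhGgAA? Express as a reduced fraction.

MmHhGGAa gametes: MHGA×2, MHGa×2, MhGA×2, MhGa×2, mHGA×2, mHGa×2, mhGA×2, mhGa×2
MMHhGgAa gametes: MHGA×2, MHGa×2, MHgA×2, MHga×2, MhGA×2, MhGa×2, MhgA×2, Mhga×2
MmHhGGAa×MMHhGgAa grid (16·16=256): MMHHGGAA=4 MMHHGGAa=8 MMHHGGaa=4 MMHHGgAA=4 MMHHGgAa=8 MMHHGgaa=4 MMHhGGAA=8 MMHhGGAa=16 MMHhGGaa=8 MMHhGgAA=8 MMHhGgAa=16 MMHhGgaa=8 MMhhGGAA=4 MMhhGGAa=8 MMhhGGaa=4 MMhhGgAA=4 MMhhGgAa=8 MMhhGgaa=4 MmHHGGAA=4 MmHHGGAa=8 MmHHGGaa=4 MmHHGgAA=4 MmHHGgAa=8 MmHHGgaa=4 MmHhGGAA=8 MmHhGGAa=16 MmHhGGaa=8 MmHhGgAA=8 MmHhGgAa=16 MmHhGgaa=8 MmhhGGAA=4 MmhhGGAa=8 MmhhGGaa=4 MmhhGgAA=4 MmhhGgAa=8 MmhhGgaa=4
MmhhGgAA hits 4/256; gcd=4; 4÷4/256÷4 = 1/64

P(MmhhGgAA) = 1/64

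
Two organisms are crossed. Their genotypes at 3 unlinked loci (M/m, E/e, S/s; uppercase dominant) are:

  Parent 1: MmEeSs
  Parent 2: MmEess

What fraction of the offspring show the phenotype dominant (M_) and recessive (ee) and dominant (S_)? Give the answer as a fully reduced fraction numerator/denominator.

MmEeSs gametes: MES×1, MEs×1, MeS×1, Mes×1, mES×1, mEs×1, meS×1, mes×1
MmEess gametes: MEs×2, Mes×2, mEs×2, mes×2
MmEeSs×MmEess grid (8·8=64): MMEESs=2 MMEEss=2 MMEeSs=4 MMEess=4 MMeeSs=2 MMeess=2 MmEESs=4 MmEEss=4 MmEeSs=8 MmEess=8 MmeeSs=4 Mmeess=4 mmEESs=2 mmEEss=2 mmEeSs=4 mmEess=4 mmeeSs=2 mmeess=2
M_ ee S_ hits 6/64; gcd=2; 6÷2/64÷2 = 3/32

P(M_ ee S_) = 3/32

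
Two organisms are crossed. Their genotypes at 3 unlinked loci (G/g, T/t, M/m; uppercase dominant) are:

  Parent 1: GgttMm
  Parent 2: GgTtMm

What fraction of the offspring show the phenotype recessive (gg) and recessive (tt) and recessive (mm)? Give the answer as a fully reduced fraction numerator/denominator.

P(gg tt mm) = 1/32

GgttMm gametes: GtM×2, Gtm×2, gtM×2, gtm×2
GgTtMm gametes: GTM×1, GTm×1, GtM×1, Gtm×1, gTM×1, gTm×1, gtM×1, gtm×1
GgttMm×GgTtMm grid (8·8=64): GGTtMM=2 GGTtMm=4 GGTtmm=2 GGttMM=2 GGttMm=4 GGttmm=2 GgTtMM=4 GgTtMm=8 GgTtmm=4 GgttMM=4 GgttMm=8 Ggttmm=4 ggTtMM=2 ggTtMm=4 ggTtmm=2 ggttMM=2 ggttMm=4 ggttmm=2
gg tt mm hits 2/64; gcd=2; 2÷2/64÷2 = 1/32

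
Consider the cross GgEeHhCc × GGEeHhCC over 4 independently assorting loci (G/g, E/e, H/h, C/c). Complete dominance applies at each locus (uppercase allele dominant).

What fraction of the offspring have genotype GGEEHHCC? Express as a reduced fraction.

P(GGEEHHCC) = 1/64

GgEeHhCc gametes: GEHC×1, GEHc×1, GEhC×1, GEhc×1, GeHC×1, GeHc×1, GehC×1, Gehc×1, gEHC×1, gEHc×1, gEhC×1, gEhc×1, geHC×1, geHc×1, gehC×1, gehc×1
GGEeHhCC gametes: GEHC×4, GEhC×4, GeHC×4, GehC×4
GgEeHhCc×GGEeHhCC grid (16·16=256): GGEEHHCC=4 GGEEHHCc=4 GGEEHhCC=8 GGEEHhCc=8 GGEEhhCC=4 GGEEhhCc=4 GGEeHHCC=8 GGEeHHCc=8 GGEeHhCC=16 GGEeHhCc=16 GGEehhCC=8 GGEehhCc=8 GGeeHHCC=4 GGeeHHCc=4 GGeeHhCC=8 GGeeHhCc=8 GGeehhCC=4 GGeehhCc=4 GgEEHHCC=4 GgEEHHCc=4 GgEEHhCC=8 GgEEHhCc=8 GgEEhhCC=4 GgEEhhCc=4 GgEeHHCC=8 GgEeHHCc=8 GgEeHhCC=16 GgEeHhCc=16 GgEehhCC=8 GgEehhCc=8 GgeeHHCC=4 GgeeHHCc=4 GgeeHhCC=8 GgeeHhCc=8 GgeehhCC=4 GgeehhCc=4
GGEEHHCC hits 4/256; gcd=4; 4÷4/256÷4 = 1/64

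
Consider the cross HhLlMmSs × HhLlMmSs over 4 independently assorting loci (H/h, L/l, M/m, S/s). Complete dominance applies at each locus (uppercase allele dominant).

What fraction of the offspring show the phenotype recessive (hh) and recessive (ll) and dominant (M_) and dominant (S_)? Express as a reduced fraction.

P(hh ll M_ S_) = 9/256

HhLlMmSs gametes: HLMS×1, HLMs×1, HLmS×1, HLms×1, HlMS×1, HlMs×1, HlmS×1, Hlms×1, hLMS×1, hLMs×1, hLmS×1, hLms×1, hlMS×1, hlMs×1, hlmS×1, hlms×1
HhLlMmSs gametes: HLMS×1, HLMs×1, HLmS×1, HLms×1, HlMS×1, HlMs×1, HlmS×1, Hlms×1, hLMS×1, hLMs×1, hLmS×1, hLms×1, hlMS×1, hlMs×1, hlmS×1, hlms×1
HhLlMmSs×HhLlMmSs grid (16·16=256): HHLLMMSS=1 HHLLMMSs=2 HHLLMMss=1 HHLLMmSS=2 HHLLMmSs=4 HHLLMmss=2 HHLLmmSS=1 HHLLmmSs=2 HHLLmmss=1 HHLlMMSS=2 HHLlMMSs=4 HHLlMMss=2 HHLlMmSS=4 HHLlMmSs=8 HHLlMmss=4 HHLlmmSS=2 HHLlmmSs=4 HHLlmmss=2 HHllMMSS=1 HHllMMSs=2 HHllMMss=1 HHllMmSS=2 HHllMmSs=4 HHllMmss=2 HHllmmSS=1 HHllmmSs=2 HHllmmss=1 HhLLMMSS=2 HhLLMMSs=4 HhLLMMss=2 HhLLMmSS=4 HhLLMmSs=8 HhLLMmss=4 HhLLmmSS=2 HhLLmmSs=4 HhLLmmss=2 HhLlMMSS=4 HhLlMMSs=8 HhLlMMss=4 HhLlMmSS=8 HhLlMmSs=16 HhLlMmss=8 HhLlmmSS=4 HhLlmmSs=8 HhLlmmss=4 HhllMMSS=2 HhllMMSs=4 HhllMMss=2 HhllMmSS=4 HhllMmSs=8 HhllMmss=4 HhllmmSS=2 HhllmmSs=4 Hhllmmss=2 hhLLMMSS=1 hhLLMMSs=2 hhLLMMss=1 hhLLMmSS=2 hhLLMmSs=4 hhLLMmss=2 hhLLmmSS=1 hhLLmmSs=2 hhLLmmss=1 hhLlMMSS=2 hhLlMMSs=4 hhLlMMss=2 hhLlMmSS=4 hhLlMmSs=8 hhLlMmss=4 hhLlmmSS=2 hhLlmmSs=4 hhLlmmss=2 hhllMMSS=1 hhllMMSs=2 hhllMMss=1 hhllMmSS=2 hhllMmSs=4 hhllMmss=2 hhllmmSS=1 hhllmmSs=2 hhllmmss=1
hh ll M_ S_ hits 9/256; gcd=1; 9÷1/256÷1 = 9/256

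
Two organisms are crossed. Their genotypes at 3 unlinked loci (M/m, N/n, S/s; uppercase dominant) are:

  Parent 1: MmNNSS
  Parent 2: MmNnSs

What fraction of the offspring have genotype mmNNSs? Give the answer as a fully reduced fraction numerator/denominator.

P(mmNNSs) = 1/16

MmNNSS gametes: MNS×4, mNS×4
MmNnSs gametes: MNS×1, MNs×1, MnS×1, Mns×1, mNS×1, mNs×1, mnS×1, mns×1
MmNNSS×MmNnSs grid (8·8=64): MMNNSS=4 MMNNSs=4 MMNnSS=4 MMNnSs=4 MmNNSS=8 MmNNSs=8 MmNnSS=8 MmNnSs=8 mmNNSS=4 mmNNSs=4 mmNnSS=4 mmNnSs=4
mmNNSs hits 4/64; gcd=4; 4÷4/64÷4 = 1/16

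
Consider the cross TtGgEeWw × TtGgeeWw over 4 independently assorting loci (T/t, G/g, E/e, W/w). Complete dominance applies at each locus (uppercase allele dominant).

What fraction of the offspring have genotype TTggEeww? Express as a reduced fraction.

TtGgEeWw gametes: TGEW×1, TGEw×1, TGeW×1, TGew×1, TgEW×1, TgEw×1, TgeW×1, Tgew×1, tGEW×1, tGEw×1, tGeW×1, tGew×1, tgEW×1, tgEw×1, tgeW×1, tgew×1
TtGgeeWw gametes: TGeW×2, TGew×2, TgeW×2, Tgew×2, tGeW×2, tGew×2, tgeW×2, tgew×2
TtGgEeWw×TtGgeeWw grid (16·16=256): TTGGEeWW=2 TTGGEeWw=4 TTGGEeww=2 TTGGeeWW=2 TTGGeeWw=4 TTGGeeww=2 TTGgEeWW=4 TTGgEeWw=8 TTGgEeww=4 TTGgeeWW=4 TTGgeeWw=8 TTGgeeww=4 TTggEeWW=2 TTggEeWw=4 TTggEeww=2 TTggeeWW=2 TTggeeWw=4 TTggeeww=2 TtGGEeWW=4 TtGGEeWw=8 TtGGEeww=4 TtGGeeWW=4 TtGGeeWw=8 TtGGeeww=4 TtGgEeWW=8 TtGgEeWw=16 TtGgEeww=8 TtGgeeWW=8 TtGgeeWw=16 TtGgeeww=8 TtggEeWW=4 TtggEeWw=8 TtggEeww=4 TtggeeWW=4 TtggeeWw=8 Ttggeeww=4 ttGGEeWW=2 ttGGEeWw=4 ttGGEeww=2 ttGGeeWW=2 ttGGeeWw=4 ttGGeeww=2 ttGgEeWW=4 ttGgEeWw=8 ttGgEeww=4 ttGgeeWW=4 ttGgeeWw=8 ttGgeeww=4 ttggEeWW=2 ttggEeWw=4 ttggEeww=2 ttggeeWW=2 ttggeeWw=4 ttggeeww=2
TTggEeww hits 2/256; gcd=2; 2÷2/256÷2 = 1/128

P(TTggEeww) = 1/128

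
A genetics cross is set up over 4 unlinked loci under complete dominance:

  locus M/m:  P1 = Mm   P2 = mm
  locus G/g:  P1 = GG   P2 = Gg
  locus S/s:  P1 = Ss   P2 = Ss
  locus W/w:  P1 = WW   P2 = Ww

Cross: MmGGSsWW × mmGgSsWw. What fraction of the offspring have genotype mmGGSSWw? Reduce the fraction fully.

MmGGSsWW gametes: MGSW×4, MGsW×4, mGSW×4, mGsW×4
mmGgSsWw gametes: mGSW×2, mGSw×2, mGsW×2, mGsw×2, mgSW×2, mgSw×2, mgsW×2, mgsw×2
MmGGSsWW×mmGgSsWw grid (16·16=256): MmGGSSWW=8 MmGGSSWw=8 MmGGSsWW=16 MmGGSsWw=16 MmGGssWW=8 MmGGssWw=8 MmGgSSWW=8 MmGgSSWw=8 MmGgSsWW=16 MmGgSsWw=16 MmGgssWW=8 MmGgssWw=8 mmGGSSWW=8 mmGGSSWw=8 mmGGSsWW=16 mmGGSsWw=16 mmGGssWW=8 mmGGssWw=8 mmGgSSWW=8 mmGgSSWw=8 mmGgSsWW=16 mmGgSsWw=16 mmGgssWW=8 mmGgssWw=8
mmGGSSWw hits 8/256; gcd=8; 8÷8/256÷8 = 1/32

P(mmGGSSWw) = 1/32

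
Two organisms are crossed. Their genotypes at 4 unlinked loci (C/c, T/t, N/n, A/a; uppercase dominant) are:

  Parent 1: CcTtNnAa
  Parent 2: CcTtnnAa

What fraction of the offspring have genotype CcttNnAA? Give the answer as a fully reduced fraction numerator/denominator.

P(CcttNnAA) = 1/64

CcTtNnAa gametes: CTNA×1, CTNa×1, CTnA×1, CTna×1, CtNA×1, CtNa×1, CtnA×1, Ctna×1, cTNA×1, cTNa×1, cTnA×1, cTna×1, ctNA×1, ctNa×1, ctnA×1, ctna×1
CcTtnnAa gametes: CTnA×2, CTna×2, CtnA×2, Ctna×2, cTnA×2, cTna×2, ctnA×2, ctna×2
CcTtNnAa×CcTtnnAa grid (16·16=256): CCTTNnAA=2 CCTTNnAa=4 CCTTNnaa=2 CCTTnnAA=2 CCTTnnAa=4 CCTTnnaa=2 CCTtNnAA=4 CCTtNnAa=8 CCTtNnaa=4 CCTtnnAA=4 CCTtnnAa=8 CCTtnnaa=4 CCttNnAA=2 CCttNnAa=4 CCttNnaa=2 CCttnnAA=2 CCttnnAa=4 CCttnnaa=2 CcTTNnAA=4 CcTTNnAa=8 CcTTNnaa=4 CcTTnnAA=4 CcTTnnAa=8 CcTTnnaa=4 CcTtNnAA=8 CcTtNnAa=16 CcTtNnaa=8 CcTtnnAA=8 CcTtnnAa=16 CcTtnnaa=8 CcttNnAA=4 CcttNnAa=8 CcttNnaa=4 CcttnnAA=4 CcttnnAa=8 Ccttnnaa=4 ccTTNnAA=2 ccTTNnAa=4 ccTTNnaa=2 ccTTnnAA=2 ccTTnnAa=4 ccTTnnaa=2 ccTtNnAA=4 ccTtNnAa=8 ccTtNnaa=4 ccTtnnAA=4 ccTtnnAa=8 ccTtnnaa=4 ccttNnAA=2 ccttNnAa=4 ccttNnaa=2 ccttnnAA=2 ccttnnAa=4 ccttnnaa=2
CcttNnAA hits 4/256; gcd=4; 4÷4/256÷4 = 1/64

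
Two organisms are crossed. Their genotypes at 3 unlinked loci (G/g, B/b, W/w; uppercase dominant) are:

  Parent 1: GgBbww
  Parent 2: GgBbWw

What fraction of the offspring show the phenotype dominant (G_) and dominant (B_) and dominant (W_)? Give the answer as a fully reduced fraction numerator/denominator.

GgBbww gametes: GBw×2, Gbw×2, gBw×2, gbw×2
GgBbWw gametes: GBW×1, GBw×1, GbW×1, Gbw×1, gBW×1, gBw×1, gbW×1, gbw×1
GgBbww×GgBbWw grid (8·8=64): GGBBWw=2 GGBBww=2 GGBbWw=4 GGBbww=4 GGbbWw=2 GGbbww=2 GgBBWw=4 GgBBww=4 GgBbWw=8 GgBbww=8 GgbbWw=4 Ggbbww=4 ggBBWw=2 ggBBww=2 ggBbWw=4 ggBbww=4 ggbbWw=2 ggbbww=2
G_ B_ W_ hits 18/64; gcd=2; 18÷2/64÷2 = 9/32

P(G_ B_ W_) = 9/32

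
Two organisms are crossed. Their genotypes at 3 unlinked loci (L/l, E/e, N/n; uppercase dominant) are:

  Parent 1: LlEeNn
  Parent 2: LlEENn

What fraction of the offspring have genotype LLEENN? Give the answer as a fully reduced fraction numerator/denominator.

LlEeNn gametes: LEN×1, LEn×1, LeN×1, Len×1, lEN×1, lEn×1, leN×1, len×1
LlEENn gametes: LEN×2, LEn×2, lEN×2, lEn×2
LlEeNn×LlEENn grid (8·8=64): LLEENN=2 LLEENn=4 LLEEnn=2 LLEeNN=2 LLEeNn=4 LLEenn=2 LlEENN=4 LlEENn=8 LlEEnn=4 LlEeNN=4 LlEeNn=8 LlEenn=4 llEENN=2 llEENn=4 llEEnn=2 llEeNN=2 llEeNn=4 llEenn=2
LLEENN hits 2/64; gcd=2; 2÷2/64÷2 = 1/32

P(LLEENN) = 1/32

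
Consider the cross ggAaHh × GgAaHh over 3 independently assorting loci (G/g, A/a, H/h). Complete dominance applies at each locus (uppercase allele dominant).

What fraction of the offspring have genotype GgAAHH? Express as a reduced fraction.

P(GgAAHH) = 1/32

ggAaHh gametes: gAH×2, gAh×2, gaH×2, gah×2
GgAaHh gametes: GAH×1, GAh×1, GaH×1, Gah×1, gAH×1, gAh×1, gaH×1, gah×1
ggAaHh×GgAaHh grid (8·8=64): GgAAHH=2 GgAAHh=4 GgAAhh=2 GgAaHH=4 GgAaHh=8 GgAahh=4 GgaaHH=2 GgaaHh=4 Ggaahh=2 ggAAHH=2 ggAAHh=4 ggAAhh=2 ggAaHH=4 ggAaHh=8 ggAahh=4 ggaaHH=2 ggaaHh=4 ggaahh=2
GgAAHH hits 2/64; gcd=2; 2÷2/64÷2 = 1/32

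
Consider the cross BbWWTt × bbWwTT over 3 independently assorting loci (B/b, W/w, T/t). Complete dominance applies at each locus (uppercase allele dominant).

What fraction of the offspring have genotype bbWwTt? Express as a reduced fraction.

BbWWTt gametes: BWT×2, BWt×2, bWT×2, bWt×2
bbWwTT gametes: bWT×4, bwT×4
BbWWTt×bbWwTT grid (8·8=64): BbWWTT=8 BbWWTt=8 BbWwTT=8 BbWwTt=8 bbWWTT=8 bbWWTt=8 bbWwTT=8 bbWwTt=8
bbWwTt hits 8/64; gcd=8; 8÷8/64÷8 = 1/8

P(bbWwTt) = 1/8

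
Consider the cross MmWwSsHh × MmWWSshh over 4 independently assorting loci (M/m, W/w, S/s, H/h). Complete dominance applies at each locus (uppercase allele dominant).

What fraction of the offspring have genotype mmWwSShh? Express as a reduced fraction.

P(mmWwSShh) = 1/64

MmWwSsHh gametes: MWSH×1, MWSh×1, MWsH×1, MWsh×1, MwSH×1, MwSh×1, MwsH×1, Mwsh×1, mWSH×1, mWSh×1, mWsH×1, mWsh×1, mwSH×1, mwSh×1, mwsH×1, mwsh×1
MmWWSshh gametes: MWSh×4, MWsh×4, mWSh×4, mWsh×4
MmWwSsHh×MmWWSshh grid (16·16=256): MMWWSSHh=4 MMWWSShh=4 MMWWSsHh=8 MMWWSshh=8 MMWWssHh=4 MMWWsshh=4 MMWwSSHh=4 MMWwSShh=4 MMWwSsHh=8 MMWwSshh=8 MMWwssHh=4 MMWwsshh=4 MmWWSSHh=8 MmWWSShh=8 MmWWSsHh=16 MmWWSshh=16 MmWWssHh=8 MmWWsshh=8 MmWwSSHh=8 MmWwSShh=8 MmWwSsHh=16 MmWwSshh=16 MmWwssHh=8 MmWwsshh=8 mmWWSSHh=4 mmWWSShh=4 mmWWSsHh=8 mmWWSshh=8 mmWWssHh=4 mmWWsshh=4 mmWwSSHh=4 mmWwSShh=4 mmWwSsHh=8 mmWwSshh=8 mmWwssHh=4 mmWwsshh=4
mmWwSShh hits 4/256; gcd=4; 4÷4/256÷4 = 1/64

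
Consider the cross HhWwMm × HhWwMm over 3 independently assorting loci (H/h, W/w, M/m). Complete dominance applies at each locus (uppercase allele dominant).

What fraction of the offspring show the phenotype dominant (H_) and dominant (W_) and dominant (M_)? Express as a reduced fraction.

P(H_ W_ M_) = 27/64

HhWwMm gametes: HWM×1, HWm×1, HwM×1, Hwm×1, hWM×1, hWm×1, hwM×1, hwm×1
HhWwMm gametes: HWM×1, HWm×1, HwM×1, Hwm×1, hWM×1, hWm×1, hwM×1, hwm×1
HhWwMm×HhWwMm grid (8·8=64): HHWWMM=1 HHWWMm=2 HHWWmm=1 HHWwMM=2 HHWwMm=4 HHWwmm=2 HHwwMM=1 HHwwMm=2 HHwwmm=1 HhWWMM=2 HhWWMm=4 HhWWmm=2 HhWwMM=4 HhWwMm=8 HhWwmm=4 HhwwMM=2 HhwwMm=4 Hhwwmm=2 hhWWMM=1 hhWWMm=2 hhWWmm=1 hhWwMM=2 hhWwMm=4 hhWwmm=2 hhwwMM=1 hhwwMm=2 hhwwmm=1
H_ W_ M_ hits 27/64; gcd=1; 27÷1/64÷1 = 27/64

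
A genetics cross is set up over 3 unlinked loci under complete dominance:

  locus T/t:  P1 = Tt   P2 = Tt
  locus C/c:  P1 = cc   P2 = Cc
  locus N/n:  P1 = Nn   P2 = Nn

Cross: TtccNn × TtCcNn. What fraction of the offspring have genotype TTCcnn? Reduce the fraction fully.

P(TTCcnn) = 1/32

TtccNn gametes: TcN×2, Tcn×2, tcN×2, tcn×2
TtCcNn gametes: TCN×1, TCn×1, TcN×1, Tcn×1, tCN×1, tCn×1, tcN×1, tcn×1
TtccNn×TtCcNn grid (8·8=64): TTCcNN=2 TTCcNn=4 TTCcnn=2 TTccNN=2 TTccNn=4 TTccnn=2 TtCcNN=4 TtCcNn=8 TtCcnn=4 TtccNN=4 TtccNn=8 Ttccnn=4 ttCcNN=2 ttCcNn=4 ttCcnn=2 ttccNN=2 ttccNn=4 ttccnn=2
TTCcnn hits 2/64; gcd=2; 2÷2/64÷2 = 1/32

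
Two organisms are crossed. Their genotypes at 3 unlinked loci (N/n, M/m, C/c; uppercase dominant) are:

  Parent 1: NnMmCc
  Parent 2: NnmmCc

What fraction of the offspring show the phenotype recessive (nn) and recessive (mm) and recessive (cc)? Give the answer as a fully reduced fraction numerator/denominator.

P(nn mm cc) = 1/32

NnMmCc gametes: NMC×1, NMc×1, NmC×1, Nmc×1, nMC×1, nMc×1, nmC×1, nmc×1
NnmmCc gametes: NmC×2, Nmc×2, nmC×2, nmc×2
NnMmCc×NnmmCc grid (8·8=64): NNMmCC=2 NNMmCc=4 NNMmcc=2 NNmmCC=2 NNmmCc=4 NNmmcc=2 NnMmCC=4 NnMmCc=8 NnMmcc=4 NnmmCC=4 NnmmCc=8 Nnmmcc=4 nnMmCC=2 nnMmCc=4 nnMmcc=2 nnmmCC=2 nnmmCc=4 nnmmcc=2
nn mm cc hits 2/64; gcd=2; 2÷2/64÷2 = 1/32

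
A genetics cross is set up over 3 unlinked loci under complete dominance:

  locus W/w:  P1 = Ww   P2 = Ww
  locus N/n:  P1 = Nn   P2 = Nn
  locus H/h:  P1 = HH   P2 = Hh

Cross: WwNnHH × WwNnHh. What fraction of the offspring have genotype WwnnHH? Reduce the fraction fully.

WwNnHH gametes: WNH×2, WnH×2, wNH×2, wnH×2
WwNnHh gametes: WNH×1, WNh×1, WnH×1, Wnh×1, wNH×1, wNh×1, wnH×1, wnh×1
WwNnHH×WwNnHh grid (8·8=64): WWNNHH=2 WWNNHh=2 WWNnHH=4 WWNnHh=4 WWnnHH=2 WWnnHh=2 WwNNHH=4 WwNNHh=4 WwNnHH=8 WwNnHh=8 WwnnHH=4 WwnnHh=4 wwNNHH=2 wwNNHh=2 wwNnHH=4 wwNnHh=4 wwnnHH=2 wwnnHh=2
WwnnHH hits 4/64; gcd=4; 4÷4/64÷4 = 1/16

P(WwnnHH) = 1/16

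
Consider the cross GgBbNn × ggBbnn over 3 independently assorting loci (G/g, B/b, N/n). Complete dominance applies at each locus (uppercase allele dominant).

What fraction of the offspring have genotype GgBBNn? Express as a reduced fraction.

P(GgBBNn) = 1/16

GgBbNn gametes: GBN×1, GBn×1, GbN×1, Gbn×1, gBN×1, gBn×1, gbN×1, gbn×1
ggBbnn gametes: gBn×4, gbn×4
GgBbNn×ggBbnn grid (8·8=64): GgBBNn=4 GgBBnn=4 GgBbNn=8 GgBbnn=8 GgbbNn=4 Ggbbnn=4 ggBBNn=4 ggBBnn=4 ggBbNn=8 ggBbnn=8 ggbbNn=4 ggbbnn=4
GgBBNn hits 4/64; gcd=4; 4÷4/64÷4 = 1/16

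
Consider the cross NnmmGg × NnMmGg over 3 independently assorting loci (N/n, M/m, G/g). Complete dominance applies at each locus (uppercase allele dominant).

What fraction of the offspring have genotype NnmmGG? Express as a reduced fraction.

P(NnmmGG) = 1/16

NnmmGg gametes: NmG×2, Nmg×2, nmG×2, nmg×2
NnMmGg gametes: NMG×1, NMg×1, NmG×1, Nmg×1, nMG×1, nMg×1, nmG×1, nmg×1
NnmmGg×NnMmGg grid (8·8=64): NNMmGG=2 NNMmGg=4 NNMmgg=2 NNmmGG=2 NNmmGg=4 NNmmgg=2 NnMmGG=4 NnMmGg=8 NnMmgg=4 NnmmGG=4 NnmmGg=8 Nnmmgg=4 nnMmGG=2 nnMmGg=4 nnMmgg=2 nnmmGG=2 nnmmGg=4 nnmmgg=2
NnmmGG hits 4/64; gcd=4; 4÷4/64÷4 = 1/16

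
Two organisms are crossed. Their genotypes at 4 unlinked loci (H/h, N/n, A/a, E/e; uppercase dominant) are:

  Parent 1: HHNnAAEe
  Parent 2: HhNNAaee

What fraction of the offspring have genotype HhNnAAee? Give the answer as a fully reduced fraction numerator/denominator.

HHNnAAEe gametes: HNAE×4, HNAe×4, HnAE×4, HnAe×4
HhNNAaee gametes: HNAe×4, HNae×4, hNAe×4, hNae×4
HHNnAAEe×HhNNAaee grid (16·16=256): HHNNAAEe=16 HHNNAAee=16 HHNNAaEe=16 HHNNAaee=16 HHNnAAEe=16 HHNnAAee=16 HHNnAaEe=16 HHNnAaee=16 HhNNAAEe=16 HhNNAAee=16 HhNNAaEe=16 HhNNAaee=16 HhNnAAEe=16 HhNnAAee=16 HhNnAaEe=16 HhNnAaee=16
HhNnAAee hits 16/256; gcd=16; 16÷16/256÷16 = 1/16

P(HhNnAAee) = 1/16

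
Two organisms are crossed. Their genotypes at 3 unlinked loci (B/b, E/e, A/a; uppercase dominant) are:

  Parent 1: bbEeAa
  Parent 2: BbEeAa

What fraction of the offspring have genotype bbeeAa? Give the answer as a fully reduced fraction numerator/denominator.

bbEeAa gametes: bEA×2, bEa×2, beA×2, bea×2
BbEeAa gametes: BEA×1, BEa×1, BeA×1, Bea×1, bEA×1, bEa×1, beA×1, bea×1
bbEeAa×BbEeAa grid (8·8=64): BbEEAA=2 BbEEAa=4 BbEEaa=2 BbEeAA=4 BbEeAa=8 BbEeaa=4 BbeeAA=2 BbeeAa=4 Bbeeaa=2 bbEEAA=2 bbEEAa=4 bbEEaa=2 bbEeAA=4 bbEeAa=8 bbEeaa=4 bbeeAA=2 bbeeAa=4 bbeeaa=2
bbeeAa hits 4/64; gcd=4; 4÷4/64÷4 = 1/16

P(bbeeAa) = 1/16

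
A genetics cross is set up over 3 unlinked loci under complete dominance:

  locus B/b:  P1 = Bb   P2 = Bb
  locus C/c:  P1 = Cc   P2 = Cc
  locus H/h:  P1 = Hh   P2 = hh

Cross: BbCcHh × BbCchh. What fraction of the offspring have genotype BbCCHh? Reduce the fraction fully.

P(BbCCHh) = 1/16

BbCcHh gametes: BCH×1, BCh×1, BcH×1, Bch×1, bCH×1, bCh×1, bcH×1, bch×1
BbCchh gametes: BCh×2, Bch×2, bCh×2, bch×2
BbCcHh×BbCchh grid (8·8=64): BBCCHh=2 BBCChh=2 BBCcHh=4 BBCchh=4 BBccHh=2 BBcchh=2 BbCCHh=4 BbCChh=4 BbCcHh=8 BbCchh=8 BbccHh=4 Bbcchh=4 bbCCHh=2 bbCChh=2 bbCcHh=4 bbCchh=4 bbccHh=2 bbcchh=2
BbCCHh hits 4/64; gcd=4; 4÷4/64÷4 = 1/16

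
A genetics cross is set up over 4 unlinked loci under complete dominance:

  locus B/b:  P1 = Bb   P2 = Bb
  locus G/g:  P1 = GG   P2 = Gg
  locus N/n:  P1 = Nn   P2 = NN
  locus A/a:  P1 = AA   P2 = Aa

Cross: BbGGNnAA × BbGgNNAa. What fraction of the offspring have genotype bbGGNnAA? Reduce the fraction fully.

BbGGNnAA gametes: BGNA×4, BGnA×4, bGNA×4, bGnA×4
BbGgNNAa gametes: BGNA×2, BGNa×2, BgNA×2, BgNa×2, bGNA×2, bGNa×2, bgNA×2, bgNa×2
BbGGNnAA×BbGgNNAa grid (16·16=256): BBGGNNAA=8 BBGGNNAa=8 BBGGNnAA=8 BBGGNnAa=8 BBGgNNAA=8 BBGgNNAa=8 BBGgNnAA=8 BBGgNnAa=8 BbGGNNAA=16 BbGGNNAa=16 BbGGNnAA=16 BbGGNnAa=16 BbGgNNAA=16 BbGgNNAa=16 BbGgNnAA=16 BbGgNnAa=16 bbGGNNAA=8 bbGGNNAa=8 bbGGNnAA=8 bbGGNnAa=8 bbGgNNAA=8 bbGgNNAa=8 bbGgNnAA=8 bbGgNnAa=8
bbGGNnAA hits 8/256; gcd=8; 8÷8/256÷8 = 1/32

P(bbGGNnAA) = 1/32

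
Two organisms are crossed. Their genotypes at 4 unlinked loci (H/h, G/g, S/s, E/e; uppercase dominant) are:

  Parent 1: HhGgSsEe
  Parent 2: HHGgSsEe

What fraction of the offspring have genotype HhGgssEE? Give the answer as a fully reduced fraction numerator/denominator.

P(HhGgssEE) = 1/64

HhGgSsEe gametes: HGSE×1, HGSe×1, HGsE×1, HGse×1, HgSE×1, HgSe×1, HgsE×1, Hgse×1, hGSE×1, hGSe×1, hGsE×1, hGse×1, hgSE×1, hgSe×1, hgsE×1, hgse×1
HHGgSsEe gametes: HGSE×2, HGSe×2, HGsE×2, HGse×2, HgSE×2, HgSe×2, HgsE×2, Hgse×2
HhGgSsEe×HHGgSsEe grid (16·16=256): HHGGSSEE=2 HHGGSSEe=4 HHGGSSee=2 HHGGSsEE=4 HHGGSsEe=8 HHGGSsee=4 HHGGssEE=2 HHGGssEe=4 HHGGssee=2 HHGgSSEE=4 HHGgSSEe=8 HHGgSSee=4 HHGgSsEE=8 HHGgSsEe=16 HHGgSsee=8 HHGgssEE=4 HHGgssEe=8 HHGgssee=4 HHggSSEE=2 HHggSSEe=4 HHggSSee=2 HHggSsEE=4 HHggSsEe=8 HHggSsee=4 HHggssEE=2 HHggssEe=4 HHggssee=2 HhGGSSEE=2 HhGGSSEe=4 HhGGSSee=2 HhGGSsEE=4 HhGGSsEe=8 HhGGSsee=4 HhGGssEE=2 HhGGssEe=4 HhGGssee=2 HhGgSSEE=4 HhGgSSEe=8 HhGgSSee=4 HhGgSsEE=8 HhGgSsEe=16 HhGgSsee=8 HhGgssEE=4 HhGgssEe=8 HhGgssee=4 HhggSSEE=2 HhggSSEe=4 HhggSSee=2 HhggSsEE=4 HhggSsEe=8 HhggSsee=4 HhggssEE=2 HhggssEe=4 Hhggssee=2
HhGgssEE hits 4/256; gcd=4; 4÷4/256÷4 = 1/64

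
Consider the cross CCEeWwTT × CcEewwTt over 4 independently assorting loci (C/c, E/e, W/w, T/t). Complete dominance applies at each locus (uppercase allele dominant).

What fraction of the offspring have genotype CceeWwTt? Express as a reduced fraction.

CCEeWwTT gametes: CEWT×4, CEwT×4, CeWT×4, CewT×4
CcEewwTt gametes: CEwT×2, CEwt×2, CewT×2, Cewt×2, cEwT×2, cEwt×2, cewT×2, cewt×2
CCEeWwTT×CcEewwTt grid (16·16=256): CCEEWwTT=8 CCEEWwTt=8 CCEEwwTT=8 CCEEwwTt=8 CCEeWwTT=16 CCEeWwTt=16 CCEewwTT=16 CCEewwTt=16 CCeeWwTT=8 CCeeWwTt=8 CCeewwTT=8 CCeewwTt=8 CcEEWwTT=8 CcEEWwTt=8 CcEEwwTT=8 CcEEwwTt=8 CcEeWwTT=16 CcEeWwTt=16 CcEewwTT=16 CcEewwTt=16 CceeWwTT=8 CceeWwTt=8 CceewwTT=8 CceewwTt=8
CceeWwTt hits 8/256; gcd=8; 8÷8/256÷8 = 1/32

P(CceeWwTt) = 1/32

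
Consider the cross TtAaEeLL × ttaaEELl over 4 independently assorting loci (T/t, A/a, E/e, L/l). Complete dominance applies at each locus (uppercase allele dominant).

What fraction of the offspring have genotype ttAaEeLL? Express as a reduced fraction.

P(ttAaEeLL) = 1/16

TtAaEeLL gametes: TAEL×2, TAeL×2, TaEL×2, TaeL×2, tAEL×2, tAeL×2, taEL×2, taeL×2
ttaaEELl gametes: taEL×8, taEl×8
TtAaEeLL×ttaaEELl grid (16·16=256): TtAaEELL=16 TtAaEELl=16 TtAaEeLL=16 TtAaEeLl=16 TtaaEELL=16 TtaaEELl=16 TtaaEeLL=16 TtaaEeLl=16 ttAaEELL=16 ttAaEELl=16 ttAaEeLL=16 ttAaEeLl=16 ttaaEELL=16 ttaaEELl=16 ttaaEeLL=16 ttaaEeLl=16
ttAaEeLL hits 16/256; gcd=16; 16÷16/256÷16 = 1/16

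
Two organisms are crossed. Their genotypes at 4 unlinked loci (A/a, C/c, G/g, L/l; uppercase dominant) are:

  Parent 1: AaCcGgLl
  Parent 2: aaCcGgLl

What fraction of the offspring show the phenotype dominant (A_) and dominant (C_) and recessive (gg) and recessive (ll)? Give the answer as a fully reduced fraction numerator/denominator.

AaCcGgLl gametes: ACGL×1, ACGl×1, ACgL×1, ACgl×1, AcGL×1, AcGl×1, AcgL×1, Acgl×1, aCGL×1, aCGl×1, aCgL×1, aCgl×1, acGL×1, acGl×1, acgL×1, acgl×1
aaCcGgLl gametes: aCGL×2, aCGl×2, aCgL×2, aCgl×2, acGL×2, acGl×2, acgL×2, acgl×2
AaCcGgLl×aaCcGgLl grid (16·16=256): AaCCGGLL=2 AaCCGGLl=4 AaCCGGll=2 AaCCGgLL=4 AaCCGgLl=8 AaCCGgll=4 AaCCggLL=2 AaCCggLl=4 AaCCggll=2 AaCcGGLL=4 AaCcGGLl=8 AaCcGGll=4 AaCcGgLL=8 AaCcGgLl=16 AaCcGgll=8 AaCcggLL=4 AaCcggLl=8 AaCcggll=4 AaccGGLL=2 AaccGGLl=4 AaccGGll=2 AaccGgLL=4 AaccGgLl=8 AaccGgll=4 AaccggLL=2 AaccggLl=4 Aaccggll=2 aaCCGGLL=2 aaCCGGLl=4 aaCCGGll=2 aaCCGgLL=4 aaCCGgLl=8 aaCCGgll=4 aaCCggLL=2 aaCCggLl=4 aaCCggll=2 aaCcGGLL=4 aaCcGGLl=8 aaCcGGll=4 aaCcGgLL=8 aaCcGgLl=16 aaCcGgll=8 aaCcggLL=4 aaCcggLl=8 aaCcggll=4 aaccGGLL=2 aaccGGLl=4 aaccGGll=2 aaccGgLL=4 aaccGgLl=8 aaccGgll=4 aaccggLL=2 aaccggLl=4 aaccggll=2
A_ C_ gg ll hits 6/256; gcd=2; 6÷2/256÷2 = 3/128

P(A_ C_ gg ll) = 3/128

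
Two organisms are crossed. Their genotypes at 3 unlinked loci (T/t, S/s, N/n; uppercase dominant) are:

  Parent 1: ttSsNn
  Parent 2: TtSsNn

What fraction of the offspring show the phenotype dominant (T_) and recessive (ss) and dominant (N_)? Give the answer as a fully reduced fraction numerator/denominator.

P(T_ ss N_) = 3/32

ttSsNn gametes: tSN×2, tSn×2, tsN×2, tsn×2
TtSsNn gametes: TSN×1, TSn×1, TsN×1, Tsn×1, tSN×1, tSn×1, tsN×1, tsn×1
ttSsNn×TtSsNn grid (8·8=64): TtSSNN=2 TtSSNn=4 TtSSnn=2 TtSsNN=4 TtSsNn=8 TtSsnn=4 TtssNN=2 TtssNn=4 Ttssnn=2 ttSSNN=2 ttSSNn=4 ttSSnn=2 ttSsNN=4 ttSsNn=8 ttSsnn=4 ttssNN=2 ttssNn=4 ttssnn=2
T_ ss N_ hits 6/64; gcd=2; 6÷2/64÷2 = 3/32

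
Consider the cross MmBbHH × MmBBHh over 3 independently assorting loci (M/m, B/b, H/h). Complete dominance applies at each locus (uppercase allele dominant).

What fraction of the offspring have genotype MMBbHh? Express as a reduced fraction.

P(MMBbHh) = 1/16

MmBbHH gametes: MBH×2, MbH×2, mBH×2, mbH×2
MmBBHh gametes: MBH×2, MBh×2, mBH×2, mBh×2
MmBbHH×MmBBHh grid (8·8=64): MMBBHH=4 MMBBHh=4 MMBbHH=4 MMBbHh=4 MmBBHH=8 MmBBHh=8 MmBbHH=8 MmBbHh=8 mmBBHH=4 mmBBHh=4 mmBbHH=4 mmBbHh=4
MMBbHh hits 4/64; gcd=4; 4÷4/64÷4 = 1/16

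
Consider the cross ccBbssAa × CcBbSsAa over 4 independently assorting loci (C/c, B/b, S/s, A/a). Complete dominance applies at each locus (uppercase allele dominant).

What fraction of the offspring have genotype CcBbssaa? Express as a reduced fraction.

ccBbssAa gametes: cBsA×4, cBsa×4, cbsA×4, cbsa×4
CcBbSsAa gametes: CBSA×1, CBSa×1, CBsA×1, CBsa×1, CbSA×1, CbSa×1, CbsA×1, Cbsa×1, cBSA×1, cBSa×1, cBsA×1, cBsa×1, cbSA×1, cbSa×1, cbsA×1, cbsa×1
ccBbssAa×CcBbSsAa grid (16·16=256): CcBBSsAA=4 CcBBSsAa=8 CcBBSsaa=4 CcBBssAA=4 CcBBssAa=8 CcBBssaa=4 CcBbSsAA=8 CcBbSsAa=16 CcBbSsaa=8 CcBbssAA=8 CcBbssAa=16 CcBbssaa=8 CcbbSsAA=4 CcbbSsAa=8 CcbbSsaa=4 CcbbssAA=4 CcbbssAa=8 Ccbbssaa=4 ccBBSsAA=4 ccBBSsAa=8 ccBBSsaa=4 ccBBssAA=4 ccBBssAa=8 ccBBssaa=4 ccBbSsAA=8 ccBbSsAa=16 ccBbSsaa=8 ccBbssAA=8 ccBbssAa=16 ccBbssaa=8 ccbbSsAA=4 ccbbSsAa=8 ccbbSsaa=4 ccbbssAA=4 ccbbssAa=8 ccbbssaa=4
CcBbssaa hits 8/256; gcd=8; 8÷8/256÷8 = 1/32

P(CcBbssaa) = 1/32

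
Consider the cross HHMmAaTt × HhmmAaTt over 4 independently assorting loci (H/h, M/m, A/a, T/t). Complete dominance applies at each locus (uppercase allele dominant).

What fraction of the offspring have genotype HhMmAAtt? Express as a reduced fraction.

HHMmAaTt gametes: HMAT×2, HMAt×2, HMaT×2, HMat×2, HmAT×2, HmAt×2, HmaT×2, Hmat×2
HhmmAaTt gametes: HmAT×2, HmAt×2, HmaT×2, Hmat×2, hmAT×2, hmAt×2, hmaT×2, hmat×2
HHMmAaTt×HhmmAaTt grid (16·16=256): HHMmAATT=4 HHMmAATt=8 HHMmAAtt=4 HHMmAaTT=8 HHMmAaTt=16 HHMmAatt=8 HHMmaaTT=4 HHMmaaTt=8 HHMmaatt=4 HHmmAATT=4 HHmmAATt=8 HHmmAAtt=4 HHmmAaTT=8 HHmmAaTt=16 HHmmAatt=8 HHmmaaTT=4 HHmmaaTt=8 HHmmaatt=4 HhMmAATT=4 HhMmAATt=8 HhMmAAtt=4 HhMmAaTT=8 HhMmAaTt=16 HhMmAatt=8 HhMmaaTT=4 HhMmaaTt=8 HhMmaatt=4 HhmmAATT=4 HhmmAATt=8 HhmmAAtt=4 HhmmAaTT=8 HhmmAaTt=16 HhmmAatt=8 HhmmaaTT=4 HhmmaaTt=8 Hhmmaatt=4
HhMmAAtt hits 4/256; gcd=4; 4÷4/256÷4 = 1/64

P(HhMmAAtt) = 1/64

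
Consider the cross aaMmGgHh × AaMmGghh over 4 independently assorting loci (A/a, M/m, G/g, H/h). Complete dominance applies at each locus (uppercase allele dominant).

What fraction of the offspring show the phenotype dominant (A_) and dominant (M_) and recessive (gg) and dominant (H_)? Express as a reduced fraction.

aaMmGgHh gametes: aMGH×2, aMGh×2, aMgH×2, aMgh×2, amGH×2, amGh×2, amgH×2, amgh×2
AaMmGghh gametes: AMGh×2, AMgh×2, AmGh×2, Amgh×2, aMGh×2, aMgh×2, amGh×2, amgh×2
aaMmGgHh×AaMmGghh grid (16·16=256): AaMMGGHh=4 AaMMGGhh=4 AaMMGgHh=8 AaMMGghh=8 AaMMggHh=4 AaMMgghh=4 AaMmGGHh=8 AaMmGGhh=8 AaMmGgHh=16 AaMmGghh=16 AaMmggHh=8 AaMmgghh=8 AammGGHh=4 AammGGhh=4 AammGgHh=8 AammGghh=8 AammggHh=4 Aammgghh=4 aaMMGGHh=4 aaMMGGhh=4 aaMMGgHh=8 aaMMGghh=8 aaMMggHh=4 aaMMgghh=4 aaMmGGHh=8 aaMmGGhh=8 aaMmGgHh=16 aaMmGghh=16 aaMmggHh=8 aaMmgghh=8 aammGGHh=4 aammGGhh=4 aammGgHh=8 aammGghh=8 aammggHh=4 aammgghh=4
A_ M_ gg H_ hits 12/256; gcd=4; 12÷4/256÷4 = 3/64

P(A_ M_ gg H_) = 3/64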